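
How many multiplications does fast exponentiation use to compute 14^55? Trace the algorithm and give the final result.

Computing 14^55 by squaring (build up from 14^1; each line after the first costs one multiplication):

14^1 = 14
14^2 = (14^1)^2 = 14^2 = 196
14^3 = 14 * 14^2 = 14 * 196 = 2744
14^6 = (14^3)^2 = 2744^2 = 7529536
14^12 = (14^6)^2 = 7529536^2 = 56693912375296
14^13 = 14 * 14^12 = 14 * 56693912375296 = 793714773254144
14^26 = (14^13)^2 = 793714773254144^2 = 629983141281877223603213172736
14^27 = 14 * 14^26 = 14 * 629983141281877223603213172736 = 8819763977946281130444984418304
14^54 = (14^27)^2 = 8819763977946281130444984418304^2 = 77788236626678808982722471083604074886584214739573349250236416
14^55 = 14 * 14^54 = 14 * 77788236626678808982722471083604074886584214739573349250236416 = 1089035312773503325758114595170457048412179006354026889503309824

Result: 1089035312773503325758114595170457048412179006354026889503309824
Multiplications needed: 9 (9 lines after 14^1)

14^55 = 1089035312773503325758114595170457048412179006354026889503309824. Using exponentiation by squaring, this requires 9 multiplications. The key idea: if the exponent is even, square the half-power; if odd, multiply by the base once.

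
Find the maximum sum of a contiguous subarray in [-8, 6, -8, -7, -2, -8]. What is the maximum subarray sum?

Using Kadane's algorithm on [-8, 6, -8, -7, -2, -8]:

Scanning through the array:
Position 1 (value 6): max_ending_here = 6, max_so_far = 6
Position 2 (value -8): max_ending_here = -2, max_so_far = 6
Position 3 (value -7): max_ending_here = -7, max_so_far = 6
Position 4 (value -2): max_ending_here = -2, max_so_far = 6
Position 5 (value -8): max_ending_here = -8, max_so_far = 6

Maximum subarray: [6]
Maximum sum: 6

The maximum subarray is [6] with sum 6. This subarray runs from index 1 to index 1.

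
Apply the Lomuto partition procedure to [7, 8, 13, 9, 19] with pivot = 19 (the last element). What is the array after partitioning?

Lomuto partition with pivot = 19:

Initial array: [7, 8, 13, 9, 19]

arr[0]=7 <= 19: swap with position 0, array becomes [7, 8, 13, 9, 19]
arr[1]=8 <= 19: swap with position 1, array becomes [7, 8, 13, 9, 19]
arr[2]=13 <= 19: swap with position 2, array becomes [7, 8, 13, 9, 19]
arr[3]=9 <= 19: swap with position 3, array becomes [7, 8, 13, 9, 19]

Place pivot at position 4: [7, 8, 13, 9, 19]
Pivot position: 4

After partitioning with pivot 19, the array becomes [7, 8, 13, 9, 19]. The pivot is placed at index 4. All elements to the left of the pivot are <= 19, and all elements to the right are > 19.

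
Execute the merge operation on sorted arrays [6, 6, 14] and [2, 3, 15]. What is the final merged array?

Merging process:

Compare 6 vs 2: take 2 from right. Merged: [2]
Compare 6 vs 3: take 3 from right. Merged: [2, 3]
Compare 6 vs 15: take 6 from left. Merged: [2, 3, 6]
Compare 6 vs 15: take 6 from left. Merged: [2, 3, 6, 6]
Compare 14 vs 15: take 14 from left. Merged: [2, 3, 6, 6, 14]
Append remaining from right: [15]. Merged: [2, 3, 6, 6, 14, 15]

Final merged array: [2, 3, 6, 6, 14, 15]
Total comparisons: 5

The merged array is [2, 3, 6, 6, 14, 15], requiring 5 comparisons. The merge step runs in O(n) time where n is the total number of elements.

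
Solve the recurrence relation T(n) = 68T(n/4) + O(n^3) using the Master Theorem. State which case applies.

Master Theorem for T(n) = 68T(n/4) + O(n^3):

a = 68, b = 4, c = 3
log_b(a) = log_4(68) = 3.0437

Case 1: c = 3 < log_4(68) = 3.0437
T(n) = O(n^(log_4 68))

For T(n) = 68T(n/4) + O(n^3): log_4(68) = 3.0437. This is Case 1 of the Master Theorem (c < log_b(a), work dominated by leaves), giving O(n^(log_4 68)).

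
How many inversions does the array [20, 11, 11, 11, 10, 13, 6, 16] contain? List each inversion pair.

Finding inversions in [20, 11, 11, 11, 10, 13, 6, 16]:

(0, 1): arr[0]=20 > arr[1]=11
(0, 2): arr[0]=20 > arr[2]=11
(0, 3): arr[0]=20 > arr[3]=11
(0, 4): arr[0]=20 > arr[4]=10
(0, 5): arr[0]=20 > arr[5]=13
(0, 6): arr[0]=20 > arr[6]=6
(0, 7): arr[0]=20 > arr[7]=16
(1, 4): arr[1]=11 > arr[4]=10
(1, 6): arr[1]=11 > arr[6]=6
(2, 4): arr[2]=11 > arr[4]=10
(2, 6): arr[2]=11 > arr[6]=6
(3, 4): arr[3]=11 > arr[4]=10
(3, 6): arr[3]=11 > arr[6]=6
(4, 6): arr[4]=10 > arr[6]=6
(5, 6): arr[5]=13 > arr[6]=6

Total inversions: 15

The array has 15 inversion(s): (0,1), (0,2), (0,3), (0,4), (0,5), (0,6), (0,7), (1,4), (1,6), (2,4), (2,6), (3,4), (3,6), (4,6), (5,6). Each pair (i,j) satisfies i < j and arr[i] > arr[j].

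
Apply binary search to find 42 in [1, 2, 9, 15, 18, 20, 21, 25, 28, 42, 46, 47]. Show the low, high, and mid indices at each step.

Binary search for 42 in [1, 2, 9, 15, 18, 20, 21, 25, 28, 42, 46, 47]:

lo=0, hi=11, mid=5, arr[mid]=20 -> 20 < 42, search right half
lo=6, hi=11, mid=8, arr[mid]=28 -> 28 < 42, search right half
lo=9, hi=11, mid=10, arr[mid]=46 -> 46 > 42, search left half
lo=9, hi=9, mid=9, arr[mid]=42 -> Found target at index 9!

Binary search finds 42 at index 9 after 4 comparisons. The search repeatedly halves the search space by comparing with the middle element.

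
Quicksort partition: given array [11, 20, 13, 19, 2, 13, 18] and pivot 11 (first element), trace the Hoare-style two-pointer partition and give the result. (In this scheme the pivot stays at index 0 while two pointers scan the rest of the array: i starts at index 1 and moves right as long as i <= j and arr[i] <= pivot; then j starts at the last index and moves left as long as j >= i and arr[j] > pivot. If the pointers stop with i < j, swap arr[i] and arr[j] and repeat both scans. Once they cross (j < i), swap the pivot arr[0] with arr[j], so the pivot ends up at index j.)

Hoare-style two-pointer partition with pivot = 11:

Initial array: [11, 20, 13, 19, 2, 13, 18]

Pointers start at i = 1, j = 6.
i stops at index 1 (arr[1]=20 > 11), j stops at index 4 (arr[4]=2 <= 11): swap arr[1] and arr[4], array becomes [11, 2, 13, 19, 20, 13, 18]
i ends at 2, j ends at 1: the pointers have crossed (j < i), so scanning stops.

Swap pivot arr[0] with arr[1] to place pivot at position 1: [2, 11, 13, 19, 20, 13, 18]
Pivot position: 1

After partitioning with pivot 11, the array becomes [2, 11, 13, 19, 20, 13, 18]. The pivot is placed at index 1. All elements to the left of the pivot are <= 11, and all elements to the right are > 11.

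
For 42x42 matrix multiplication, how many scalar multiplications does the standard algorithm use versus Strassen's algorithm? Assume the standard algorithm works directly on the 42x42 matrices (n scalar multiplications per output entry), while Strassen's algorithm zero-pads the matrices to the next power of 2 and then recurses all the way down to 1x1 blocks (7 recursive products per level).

Matrix multiplication for 42x42 matrices:

Strassen's algorithm requires power-of-2 dimensions. Pad 42x42 to 64x64 (next power of 2).

Standard algorithm: 42^3 = 74088 multiplications
Strassen's algorithm: 7^(log2(64)) = 7^6 = 117649 multiplications
Difference: 74088 - 117649 = -43561 (Strassen uses MORE here due to padding overhead — for small or just-over-power-of-2 n, padding can outweigh the per-level savings)

Standard: 74088 multiplications (42^3). Strassen: 117649 multiplications (7^6, after padding to 64x64). Strassen reduces 8 recursive multiplications to 7 at each level.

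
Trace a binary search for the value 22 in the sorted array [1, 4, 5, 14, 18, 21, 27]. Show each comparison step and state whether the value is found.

Binary search for 22 in [1, 4, 5, 14, 18, 21, 27]:

lo=0, hi=6, mid=3, arr[mid]=14 -> 14 < 22, search right half
lo=4, hi=6, mid=5, arr[mid]=21 -> 21 < 22, search right half
lo=6, hi=6, mid=6, arr[mid]=27 -> 27 > 22, search left half
lo=6 > hi=5, target 22 not found

Binary search determines that 22 is not in the array after 3 comparisons. The search space was exhausted without finding the target.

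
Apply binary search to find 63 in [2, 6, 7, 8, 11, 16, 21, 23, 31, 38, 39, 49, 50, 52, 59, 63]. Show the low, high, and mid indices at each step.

Binary search for 63 in [2, 6, 7, 8, 11, 16, 21, 23, 31, 38, 39, 49, 50, 52, 59, 63]:

lo=0, hi=15, mid=7, arr[mid]=23 -> 23 < 63, search right half
lo=8, hi=15, mid=11, arr[mid]=49 -> 49 < 63, search right half
lo=12, hi=15, mid=13, arr[mid]=52 -> 52 < 63, search right half
lo=14, hi=15, mid=14, arr[mid]=59 -> 59 < 63, search right half
lo=15, hi=15, mid=15, arr[mid]=63 -> Found target at index 15!

Binary search finds 63 at index 15 after 5 comparisons. The search repeatedly halves the search space by comparing with the middle element.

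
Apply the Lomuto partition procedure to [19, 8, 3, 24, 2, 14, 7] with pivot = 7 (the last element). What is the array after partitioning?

Lomuto partition with pivot = 7:

Initial array: [19, 8, 3, 24, 2, 14, 7]

arr[0]=19 > 7: no swap
arr[1]=8 > 7: no swap
arr[2]=3 <= 7: swap with position 0, array becomes [3, 8, 19, 24, 2, 14, 7]
arr[3]=24 > 7: no swap
arr[4]=2 <= 7: swap with position 1, array becomes [3, 2, 19, 24, 8, 14, 7]
arr[5]=14 > 7: no swap

Place pivot at position 2: [3, 2, 7, 24, 8, 14, 19]
Pivot position: 2

After partitioning with pivot 7, the array becomes [3, 2, 7, 24, 8, 14, 19]. The pivot is placed at index 2. All elements to the left of the pivot are <= 7, and all elements to the right are > 7.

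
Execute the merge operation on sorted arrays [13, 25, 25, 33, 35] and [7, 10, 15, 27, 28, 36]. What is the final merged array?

Merging process:

Compare 13 vs 7: take 7 from right. Merged: [7]
Compare 13 vs 10: take 10 from right. Merged: [7, 10]
Compare 13 vs 15: take 13 from left. Merged: [7, 10, 13]
Compare 25 vs 15: take 15 from right. Merged: [7, 10, 13, 15]
Compare 25 vs 27: take 25 from left. Merged: [7, 10, 13, 15, 25]
Compare 25 vs 27: take 25 from left. Merged: [7, 10, 13, 15, 25, 25]
Compare 33 vs 27: take 27 from right. Merged: [7, 10, 13, 15, 25, 25, 27]
Compare 33 vs 28: take 28 from right. Merged: [7, 10, 13, 15, 25, 25, 27, 28]
Compare 33 vs 36: take 33 from left. Merged: [7, 10, 13, 15, 25, 25, 27, 28, 33]
Compare 35 vs 36: take 35 from left. Merged: [7, 10, 13, 15, 25, 25, 27, 28, 33, 35]
Append remaining from right: [36]. Merged: [7, 10, 13, 15, 25, 25, 27, 28, 33, 35, 36]

Final merged array: [7, 10, 13, 15, 25, 25, 27, 28, 33, 35, 36]
Total comparisons: 10

The merged array is [7, 10, 13, 15, 25, 25, 27, 28, 33, 35, 36], requiring 10 comparisons. The merge step runs in O(n) time where n is the total number of elements.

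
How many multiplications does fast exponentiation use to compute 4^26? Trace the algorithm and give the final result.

Computing 4^26 by squaring (build up from 4^1; each line after the first costs one multiplication):

4^1 = 4
4^2 = (4^1)^2 = 4^2 = 16
4^3 = 4 * 4^2 = 4 * 16 = 64
4^6 = (4^3)^2 = 64^2 = 4096
4^12 = (4^6)^2 = 4096^2 = 16777216
4^13 = 4 * 4^12 = 4 * 16777216 = 67108864
4^26 = (4^13)^2 = 67108864^2 = 4503599627370496

Result: 4503599627370496
Multiplications needed: 6 (6 lines after 4^1)

4^26 = 4503599627370496. Using exponentiation by squaring, this requires 6 multiplications. The key idea: if the exponent is even, square the half-power; if odd, multiply by the base once.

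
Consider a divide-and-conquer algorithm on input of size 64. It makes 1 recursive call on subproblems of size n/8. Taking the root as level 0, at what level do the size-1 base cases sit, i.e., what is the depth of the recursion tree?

For divide and conquer with division factor 8:

Problem sizes at each level:
Level 0: 64
Level 1: 8
Level 2: 1

The root is level 0 and the size-1 base case is level 2 (the tree spans levels 0 through 2, i.e. 3 levels counting the root), so the depth is the number of divisions: log_8(64) = 2

The recursion tree depth is log_8(64) = 2. At each level, the problem size is divided by 8, so it takes 2 divisions to reduce to a base case of size 1. The algorithm makes 1 recursive call at each level.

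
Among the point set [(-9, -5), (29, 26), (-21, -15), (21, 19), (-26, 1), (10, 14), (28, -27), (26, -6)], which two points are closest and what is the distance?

Computing all pairwise distances among 8 points:

d((-9, -5), (29, 26)) = 49.0408
d((-9, -5), (-21, -15)) = 15.6205
d((-9, -5), (21, 19)) = 38.4187
d((-9, -5), (-26, 1)) = 18.0278
d((-9, -5), (10, 14)) = 26.8701
d((-9, -5), (28, -27)) = 43.0465
d((-9, -5), (26, -6)) = 35.0143
d((29, 26), (-21, -15)) = 64.6607
d((29, 26), (21, 19)) = 10.6301 <-- minimum
d((29, 26), (-26, 1)) = 60.4152
d((29, 26), (10, 14)) = 22.4722
d((29, 26), (28, -27)) = 53.0094
d((29, 26), (26, -6)) = 32.1403
d((-21, -15), (21, 19)) = 54.037
d((-21, -15), (-26, 1)) = 16.7631
d((-21, -15), (10, 14)) = 42.45
d((-21, -15), (28, -27)) = 50.448
d((-21, -15), (26, -6)) = 47.8539
d((21, 19), (-26, 1)) = 50.3289
d((21, 19), (10, 14)) = 12.083
d((21, 19), (28, -27)) = 46.5296
d((21, 19), (26, -6)) = 25.4951
d((-26, 1), (10, 14)) = 38.2753
d((-26, 1), (28, -27)) = 60.8276
d((-26, 1), (26, -6)) = 52.469
d((10, 14), (28, -27)) = 44.7772
d((10, 14), (26, -6)) = 25.6125
d((28, -27), (26, -6)) = 21.095

Closest pair: (29, 26) and (21, 19) with distance 10.6301

The closest pair is (29, 26) and (21, 19) with Euclidean distance 10.6301. For 8 points, brute-force pairwise comparison is shown above. For large n, the divide-and-conquer algorithm (sort by x, recurse on halves, check the dividing strip) achieves O(n log n).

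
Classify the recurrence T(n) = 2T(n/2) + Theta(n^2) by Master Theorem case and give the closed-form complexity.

Master Theorem for T(n) = 2T(n/2) + O(n^2):

a = 2, b = 2, c = 2
log_b(a) = log_2(2) = 1.0000

Case 3: c = 2 > log_2(2) = 1.0000
T(n) = O(n^2) = O(n^2)

For T(n) = 2T(n/2) + O(n^2): log_2(2) = 1.0000. This is Case 3 of the Master Theorem (c > log_b(a), work dominated by root), giving O(n^2).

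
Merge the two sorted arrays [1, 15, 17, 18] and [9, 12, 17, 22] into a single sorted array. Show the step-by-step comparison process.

Merging process:

Compare 1 vs 9: take 1 from left. Merged: [1]
Compare 15 vs 9: take 9 from right. Merged: [1, 9]
Compare 15 vs 12: take 12 from right. Merged: [1, 9, 12]
Compare 15 vs 17: take 15 from left. Merged: [1, 9, 12, 15]
Compare 17 vs 17: take 17 from left. Merged: [1, 9, 12, 15, 17]
Compare 18 vs 17: take 17 from right. Merged: [1, 9, 12, 15, 17, 17]
Compare 18 vs 22: take 18 from left. Merged: [1, 9, 12, 15, 17, 17, 18]
Append remaining from right: [22]. Merged: [1, 9, 12, 15, 17, 17, 18, 22]

Final merged array: [1, 9, 12, 15, 17, 17, 18, 22]
Total comparisons: 7

The merged array is [1, 9, 12, 15, 17, 17, 18, 22], requiring 7 comparisons. The merge step runs in O(n) time where n is the total number of elements.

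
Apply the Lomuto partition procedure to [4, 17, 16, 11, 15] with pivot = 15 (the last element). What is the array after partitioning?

Lomuto partition with pivot = 15:

Initial array: [4, 17, 16, 11, 15]

arr[0]=4 <= 15: swap with position 0, array becomes [4, 17, 16, 11, 15]
arr[1]=17 > 15: no swap
arr[2]=16 > 15: no swap
arr[3]=11 <= 15: swap with position 1, array becomes [4, 11, 16, 17, 15]

Place pivot at position 2: [4, 11, 15, 17, 16]
Pivot position: 2

After partitioning with pivot 15, the array becomes [4, 11, 15, 17, 16]. The pivot is placed at index 2. All elements to the left of the pivot are <= 15, and all elements to the right are > 15.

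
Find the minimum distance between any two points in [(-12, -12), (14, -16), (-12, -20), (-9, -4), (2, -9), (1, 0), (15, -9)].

Computing all pairwise distances among 7 points:

d((-12, -12), (14, -16)) = 26.3059
d((-12, -12), (-12, -20)) = 8.0
d((-12, -12), (-9, -4)) = 8.544
d((-12, -12), (2, -9)) = 14.3178
d((-12, -12), (1, 0)) = 17.6918
d((-12, -12), (15, -9)) = 27.1662
d((14, -16), (-12, -20)) = 26.3059
d((14, -16), (-9, -4)) = 25.9422
d((14, -16), (2, -9)) = 13.8924
d((14, -16), (1, 0)) = 20.6155
d((14, -16), (15, -9)) = 7.0711 <-- minimum
d((-12, -20), (-9, -4)) = 16.2788
d((-12, -20), (2, -9)) = 17.8045
d((-12, -20), (1, 0)) = 23.8537
d((-12, -20), (15, -9)) = 29.1548
d((-9, -4), (2, -9)) = 12.083
d((-9, -4), (1, 0)) = 10.7703
d((-9, -4), (15, -9)) = 24.5153
d((2, -9), (1, 0)) = 9.0554
d((2, -9), (15, -9)) = 13.0
d((1, 0), (15, -9)) = 16.6433

Closest pair: (14, -16) and (15, -9) with distance 7.0711

The closest pair is (14, -16) and (15, -9) with Euclidean distance 7.0711. For 7 points, brute-force pairwise comparison is shown above. For large n, the divide-and-conquer algorithm (sort by x, recurse on halves, check the dividing strip) achieves O(n log n).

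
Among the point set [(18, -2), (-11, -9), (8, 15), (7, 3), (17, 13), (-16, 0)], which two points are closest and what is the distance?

Computing all pairwise distances among 6 points:

d((18, -2), (-11, -9)) = 29.8329
d((18, -2), (8, 15)) = 19.7231
d((18, -2), (7, 3)) = 12.083
d((18, -2), (17, 13)) = 15.0333
d((18, -2), (-16, 0)) = 34.0588
d((-11, -9), (8, 15)) = 30.6105
d((-11, -9), (7, 3)) = 21.6333
d((-11, -9), (17, 13)) = 35.609
d((-11, -9), (-16, 0)) = 10.2956
d((8, 15), (7, 3)) = 12.0416
d((8, 15), (17, 13)) = 9.2195 <-- minimum
d((8, 15), (-16, 0)) = 28.3019
d((7, 3), (17, 13)) = 14.1421
d((7, 3), (-16, 0)) = 23.1948
d((17, 13), (-16, 0)) = 35.4683

Closest pair: (8, 15) and (17, 13) with distance 9.2195

The closest pair is (8, 15) and (17, 13) with Euclidean distance 9.2195. For 6 points, brute-force pairwise comparison is shown above. For large n, the divide-and-conquer algorithm (sort by x, recurse on halves, check the dividing strip) achieves O(n log n).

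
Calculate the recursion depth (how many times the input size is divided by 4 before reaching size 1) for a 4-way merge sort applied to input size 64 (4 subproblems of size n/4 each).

For divide and conquer with division factor 4:

Problem sizes at each level:
Level 0: 64
Level 1: 16
Level 2: 4
Level 3: 1

The root is level 0 and the size-1 base case is level 3 (the tree spans levels 0 through 3, i.e. 4 levels counting the root), so the depth is the number of divisions: log_4(64) = 3

The recursion tree depth is log_4(64) = 3. At each level, the problem size is divided by 4, so it takes 3 divisions to reduce to a base case of size 1. The algorithm makes 4 recursive calls at each level.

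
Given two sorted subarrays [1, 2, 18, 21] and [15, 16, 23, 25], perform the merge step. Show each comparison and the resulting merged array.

Merging process:

Compare 1 vs 15: take 1 from left. Merged: [1]
Compare 2 vs 15: take 2 from left. Merged: [1, 2]
Compare 18 vs 15: take 15 from right. Merged: [1, 2, 15]
Compare 18 vs 16: take 16 from right. Merged: [1, 2, 15, 16]
Compare 18 vs 23: take 18 from left. Merged: [1, 2, 15, 16, 18]
Compare 21 vs 23: take 21 from left. Merged: [1, 2, 15, 16, 18, 21]
Append remaining from right: [23, 25]. Merged: [1, 2, 15, 16, 18, 21, 23, 25]

Final merged array: [1, 2, 15, 16, 18, 21, 23, 25]
Total comparisons: 6

The merged array is [1, 2, 15, 16, 18, 21, 23, 25], requiring 6 comparisons. The merge step runs in O(n) time where n is the total number of elements.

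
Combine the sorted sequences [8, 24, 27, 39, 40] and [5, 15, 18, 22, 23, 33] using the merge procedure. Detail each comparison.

Merging process:

Compare 8 vs 5: take 5 from right. Merged: [5]
Compare 8 vs 15: take 8 from left. Merged: [5, 8]
Compare 24 vs 15: take 15 from right. Merged: [5, 8, 15]
Compare 24 vs 18: take 18 from right. Merged: [5, 8, 15, 18]
Compare 24 vs 22: take 22 from right. Merged: [5, 8, 15, 18, 22]
Compare 24 vs 23: take 23 from right. Merged: [5, 8, 15, 18, 22, 23]
Compare 24 vs 33: take 24 from left. Merged: [5, 8, 15, 18, 22, 23, 24]
Compare 27 vs 33: take 27 from left. Merged: [5, 8, 15, 18, 22, 23, 24, 27]
Compare 39 vs 33: take 33 from right. Merged: [5, 8, 15, 18, 22, 23, 24, 27, 33]
Append remaining from left: [39, 40]. Merged: [5, 8, 15, 18, 22, 23, 24, 27, 33, 39, 40]

Final merged array: [5, 8, 15, 18, 22, 23, 24, 27, 33, 39, 40]
Total comparisons: 9

The merged array is [5, 8, 15, 18, 22, 23, 24, 27, 33, 39, 40], requiring 9 comparisons. The merge step runs in O(n) time where n is the total number of elements.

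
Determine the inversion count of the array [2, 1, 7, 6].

Finding inversions in [2, 1, 7, 6]:

(0, 1): arr[0]=2 > arr[1]=1
(2, 3): arr[2]=7 > arr[3]=6

Total inversions: 2

The array has 2 inversion(s): (0,1), (2,3). Each pair (i,j) satisfies i < j and arr[i] > arr[j].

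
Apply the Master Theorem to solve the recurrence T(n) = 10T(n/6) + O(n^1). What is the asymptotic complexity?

Master Theorem for T(n) = 10T(n/6) + O(n^1):

a = 10, b = 6, c = 1
log_b(a) = log_6(10) = 1.2851

Case 1: c = 1 < log_6(10) = 1.2851
T(n) = O(n^(log_6 10))

For T(n) = 10T(n/6) + O(n^1): log_6(10) = 1.2851. This is Case 1 of the Master Theorem (c < log_b(a), work dominated by leaves), giving O(n^(log_6 10)).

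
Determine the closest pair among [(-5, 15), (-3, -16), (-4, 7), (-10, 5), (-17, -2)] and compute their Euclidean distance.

Computing all pairwise distances among 5 points:

d((-5, 15), (-3, -16)) = 31.0644
d((-5, 15), (-4, 7)) = 8.0623
d((-5, 15), (-10, 5)) = 11.1803
d((-5, 15), (-17, -2)) = 20.8087
d((-3, -16), (-4, 7)) = 23.0217
d((-3, -16), (-10, 5)) = 22.1359
d((-3, -16), (-17, -2)) = 19.799
d((-4, 7), (-10, 5)) = 6.3246 <-- minimum
d((-4, 7), (-17, -2)) = 15.8114
d((-10, 5), (-17, -2)) = 9.8995

Closest pair: (-4, 7) and (-10, 5) with distance 6.3246

The closest pair is (-4, 7) and (-10, 5) with Euclidean distance 6.3246. For 5 points, brute-force pairwise comparison is shown above. For large n, the divide-and-conquer algorithm (sort by x, recurse on halves, check the dividing strip) achieves O(n log n).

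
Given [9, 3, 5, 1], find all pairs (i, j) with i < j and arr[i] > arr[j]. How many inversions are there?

Finding inversions in [9, 3, 5, 1]:

(0, 1): arr[0]=9 > arr[1]=3
(0, 2): arr[0]=9 > arr[2]=5
(0, 3): arr[0]=9 > arr[3]=1
(1, 3): arr[1]=3 > arr[3]=1
(2, 3): arr[2]=5 > arr[3]=1

Total inversions: 5

The array has 5 inversion(s): (0,1), (0,2), (0,3), (1,3), (2,3). Each pair (i,j) satisfies i < j and arr[i] > arr[j].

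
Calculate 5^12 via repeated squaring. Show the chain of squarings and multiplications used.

Computing 5^12 by squaring (build up from 5^1; each line after the first costs one multiplication):

5^1 = 5
5^2 = (5^1)^2 = 5^2 = 25
5^3 = 5 * 5^2 = 5 * 25 = 125
5^6 = (5^3)^2 = 125^2 = 15625
5^12 = (5^6)^2 = 15625^2 = 244140625

Result: 244140625
Multiplications needed: 4 (4 lines after 5^1)

5^12 = 244140625. Using exponentiation by squaring, this requires 4 multiplications. The key idea: if the exponent is even, square the half-power; if odd, multiply by the base once.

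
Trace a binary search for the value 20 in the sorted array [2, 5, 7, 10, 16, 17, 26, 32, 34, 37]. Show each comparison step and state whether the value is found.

Binary search for 20 in [2, 5, 7, 10, 16, 17, 26, 32, 34, 37]:

lo=0, hi=9, mid=4, arr[mid]=16 -> 16 < 20, search right half
lo=5, hi=9, mid=7, arr[mid]=32 -> 32 > 20, search left half
lo=5, hi=6, mid=5, arr[mid]=17 -> 17 < 20, search right half
lo=6, hi=6, mid=6, arr[mid]=26 -> 26 > 20, search left half
lo=6 > hi=5, target 20 not found

Binary search determines that 20 is not in the array after 4 comparisons. The search space was exhausted without finding the target.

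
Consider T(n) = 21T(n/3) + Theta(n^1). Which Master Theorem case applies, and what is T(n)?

Master Theorem for T(n) = 21T(n/3) + O(n^1):

a = 21, b = 3, c = 1
log_b(a) = log_3(21) = 2.7712

Case 1: c = 1 < log_3(21) = 2.7712
T(n) = O(n^(log_3 21))

For T(n) = 21T(n/3) + O(n^1): log_3(21) = 2.7712. This is Case 1 of the Master Theorem (c < log_b(a), work dominated by leaves), giving O(n^(log_3 21)).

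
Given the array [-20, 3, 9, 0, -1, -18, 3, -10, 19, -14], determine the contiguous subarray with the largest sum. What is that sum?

Using Kadane's algorithm on [-20, 3, 9, 0, -1, -18, 3, -10, 19, -14]:

Scanning through the array:
Position 1 (value 3): max_ending_here = 3, max_so_far = 3
Position 2 (value 9): max_ending_here = 12, max_so_far = 12
Position 3 (value 0): max_ending_here = 12, max_so_far = 12
Position 4 (value -1): max_ending_here = 11, max_so_far = 12
Position 5 (value -18): max_ending_here = -7, max_so_far = 12
Position 6 (value 3): max_ending_here = 3, max_so_far = 12
Position 7 (value -10): max_ending_here = -7, max_so_far = 12
Position 8 (value 19): max_ending_here = 19, max_so_far = 19
Position 9 (value -14): max_ending_here = 5, max_so_far = 19

Maximum subarray: [19]
Maximum sum: 19

The maximum subarray is [19] with sum 19. This subarray runs from index 8 to index 8.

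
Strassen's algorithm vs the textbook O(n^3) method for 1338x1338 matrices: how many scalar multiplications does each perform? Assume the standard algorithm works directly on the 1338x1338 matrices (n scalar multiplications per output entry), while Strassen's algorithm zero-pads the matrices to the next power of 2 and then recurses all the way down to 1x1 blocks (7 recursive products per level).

Matrix multiplication for 1338x1338 matrices:

Strassen's algorithm requires power-of-2 dimensions. Pad 1338x1338 to 2048x2048 (next power of 2).

Standard algorithm: 1338^3 = 2395346472 multiplications
Strassen's algorithm: 7^(log2(2048)) = 7^11 = 1977326743 multiplications
Savings: 2395346472 - 1977326743 = 418019729 multiplications

Standard: 2395346472 multiplications (1338^3). Strassen: 1977326743 multiplications (7^11, after padding to 2048x2048). Strassen reduces 8 recursive multiplications to 7 at each level.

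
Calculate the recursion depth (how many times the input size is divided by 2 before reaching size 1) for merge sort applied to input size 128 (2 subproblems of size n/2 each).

For divide and conquer with division factor 2:

Problem sizes at each level:
Level 0: 128
Level 1: 64
Level 2: 32
Level 3: 16
Level 4: 8
Level 5: 4
Level 6: 2
Level 7: 1

The root is level 0 and the size-1 base case is level 7 (the tree spans levels 0 through 7, i.e. 8 levels counting the root), so the depth is the number of divisions: log_2(128) = 7

The recursion tree depth is log_2(128) = 7. At each level, the problem size is divided by 2, so it takes 7 divisions to reduce to a base case of size 1. The algorithm makes 2 recursive calls at each level.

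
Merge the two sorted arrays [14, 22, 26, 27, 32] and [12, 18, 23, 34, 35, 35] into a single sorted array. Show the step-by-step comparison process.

Merging process:

Compare 14 vs 12: take 12 from right. Merged: [12]
Compare 14 vs 18: take 14 from left. Merged: [12, 14]
Compare 22 vs 18: take 18 from right. Merged: [12, 14, 18]
Compare 22 vs 23: take 22 from left. Merged: [12, 14, 18, 22]
Compare 26 vs 23: take 23 from right. Merged: [12, 14, 18, 22, 23]
Compare 26 vs 34: take 26 from left. Merged: [12, 14, 18, 22, 23, 26]
Compare 27 vs 34: take 27 from left. Merged: [12, 14, 18, 22, 23, 26, 27]
Compare 32 vs 34: take 32 from left. Merged: [12, 14, 18, 22, 23, 26, 27, 32]
Append remaining from right: [34, 35, 35]. Merged: [12, 14, 18, 22, 23, 26, 27, 32, 34, 35, 35]

Final merged array: [12, 14, 18, 22, 23, 26, 27, 32, 34, 35, 35]
Total comparisons: 8

The merged array is [12, 14, 18, 22, 23, 26, 27, 32, 34, 35, 35], requiring 8 comparisons. The merge step runs in O(n) time where n is the total number of elements.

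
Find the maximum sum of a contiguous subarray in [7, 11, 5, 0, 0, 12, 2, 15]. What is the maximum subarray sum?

Using Kadane's algorithm on [7, 11, 5, 0, 0, 12, 2, 15]:

Scanning through the array:
Position 1 (value 11): max_ending_here = 18, max_so_far = 18
Position 2 (value 5): max_ending_here = 23, max_so_far = 23
Position 3 (value 0): max_ending_here = 23, max_so_far = 23
Position 4 (value 0): max_ending_here = 23, max_so_far = 23
Position 5 (value 12): max_ending_here = 35, max_so_far = 35
Position 6 (value 2): max_ending_here = 37, max_so_far = 37
Position 7 (value 15): max_ending_here = 52, max_so_far = 52

Maximum subarray: [7, 11, 5, 0, 0, 12, 2, 15]
Maximum sum: 52

The maximum subarray is [7, 11, 5, 0, 0, 12, 2, 15] with sum 52. This subarray runs from index 0 to index 7.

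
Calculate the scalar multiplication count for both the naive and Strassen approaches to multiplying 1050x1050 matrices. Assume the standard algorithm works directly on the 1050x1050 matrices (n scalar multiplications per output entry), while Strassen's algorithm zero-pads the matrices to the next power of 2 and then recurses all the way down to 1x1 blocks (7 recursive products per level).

Matrix multiplication for 1050x1050 matrices:

Strassen's algorithm requires power-of-2 dimensions. Pad 1050x1050 to 2048x2048 (next power of 2).

Standard algorithm: 1050^3 = 1157625000 multiplications
Strassen's algorithm: 7^(log2(2048)) = 7^11 = 1977326743 multiplications
Difference: 1157625000 - 1977326743 = -819701743 (Strassen uses MORE here due to padding overhead — for small or just-over-power-of-2 n, padding can outweigh the per-level savings)

Standard: 1157625000 multiplications (1050^3). Strassen: 1977326743 multiplications (7^11, after padding to 2048x2048). Strassen reduces 8 recursive multiplications to 7 at each level.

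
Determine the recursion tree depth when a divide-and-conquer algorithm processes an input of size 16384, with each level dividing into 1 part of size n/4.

For divide and conquer with division factor 4:

Problem sizes at each level:
Level 0: 16384
Level 1: 4096
Level 2: 1024
Level 3: 256
Level 4: 64
Level 5: 16
Level 6: 4
Level 7: 1

The root is level 0 and the size-1 base case is level 7 (the tree spans levels 0 through 7, i.e. 8 levels counting the root), so the depth is the number of divisions: log_4(16384) = 7

The recursion tree depth is log_4(16384) = 7. At each level, the problem size is divided by 4, so it takes 7 divisions to reduce to a base case of size 1. The algorithm makes 1 recursive call at each level.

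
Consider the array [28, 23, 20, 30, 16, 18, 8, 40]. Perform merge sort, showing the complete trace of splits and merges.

Merge sort trace:

Split: [28, 23, 20, 30, 16, 18, 8, 40] -> [28, 23, 20, 30] and [16, 18, 8, 40]
  Split: [28, 23, 20, 30] -> [28, 23] and [20, 30]
    Split: [28, 23] -> [28] and [23]
    Merge: [28] + [23] -> [23, 28]
    Split: [20, 30] -> [20] and [30]
    Merge: [20] + [30] -> [20, 30]
  Merge: [23, 28] + [20, 30] -> [20, 23, 28, 30]
  Split: [16, 18, 8, 40] -> [16, 18] and [8, 40]
    Split: [16, 18] -> [16] and [18]
    Merge: [16] + [18] -> [16, 18]
    Split: [8, 40] -> [8] and [40]
    Merge: [8] + [40] -> [8, 40]
  Merge: [16, 18] + [8, 40] -> [8, 16, 18, 40]
Merge: [20, 23, 28, 30] + [8, 16, 18, 40] -> [8, 16, 18, 20, 23, 28, 30, 40]

Final sorted array: [8, 16, 18, 20, 23, 28, 30, 40]

The merge sort proceeds by recursively splitting the array and merging sorted halves.
After all merges, the sorted array is [8, 16, 18, 20, 23, 28, 30, 40].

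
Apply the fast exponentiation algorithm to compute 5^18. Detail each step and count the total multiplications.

Computing 5^18 by squaring (build up from 5^1; each line after the first costs one multiplication):

5^1 = 5
5^2 = (5^1)^2 = 5^2 = 25
5^4 = (5^2)^2 = 25^2 = 625
5^8 = (5^4)^2 = 625^2 = 390625
5^9 = 5 * 5^8 = 5 * 390625 = 1953125
5^18 = (5^9)^2 = 1953125^2 = 3814697265625

Result: 3814697265625
Multiplications needed: 5 (5 lines after 5^1)

5^18 = 3814697265625. Using exponentiation by squaring, this requires 5 multiplications. The key idea: if the exponent is even, square the half-power; if odd, multiply by the base once.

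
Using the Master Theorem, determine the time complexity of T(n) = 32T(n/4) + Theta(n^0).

Master Theorem for T(n) = 32T(n/4) + O(n^0):

a = 32, b = 4, c = 0
log_b(a) = log_4(32) = 2.5000

Case 1: c = 0 < log_4(32) = 2.5000
T(n) = O(n^(log_4 32))

For T(n) = 32T(n/4) + O(n^0): log_4(32) = 2.5000. This is Case 1 of the Master Theorem (c < log_b(a), work dominated by leaves), giving O(n^(log_4 32)).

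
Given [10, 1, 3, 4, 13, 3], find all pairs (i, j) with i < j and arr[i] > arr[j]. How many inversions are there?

Finding inversions in [10, 1, 3, 4, 13, 3]:

(0, 1): arr[0]=10 > arr[1]=1
(0, 2): arr[0]=10 > arr[2]=3
(0, 3): arr[0]=10 > arr[3]=4
(0, 5): arr[0]=10 > arr[5]=3
(3, 5): arr[3]=4 > arr[5]=3
(4, 5): arr[4]=13 > arr[5]=3

Total inversions: 6

The array has 6 inversion(s): (0,1), (0,2), (0,3), (0,5), (3,5), (4,5). Each pair (i,j) satisfies i < j and arr[i] > arr[j].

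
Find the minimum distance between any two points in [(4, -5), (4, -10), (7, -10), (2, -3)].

Computing all pairwise distances among 4 points:

d((4, -5), (4, -10)) = 5.0
d((4, -5), (7, -10)) = 5.831
d((4, -5), (2, -3)) = 2.8284 <-- minimum
d((4, -10), (7, -10)) = 3.0
d((4, -10), (2, -3)) = 7.2801
d((7, -10), (2, -3)) = 8.6023

Closest pair: (4, -5) and (2, -3) with distance 2.8284

The closest pair is (4, -5) and (2, -3) with Euclidean distance 2.8284. For 4 points, brute-force pairwise comparison is shown above. For large n, the divide-and-conquer algorithm (sort by x, recurse on halves, check the dividing strip) achieves O(n log n).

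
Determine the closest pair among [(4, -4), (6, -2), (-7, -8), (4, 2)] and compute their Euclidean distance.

Computing all pairwise distances among 4 points:

d((4, -4), (6, -2)) = 2.8284 <-- minimum
d((4, -4), (-7, -8)) = 11.7047
d((4, -4), (4, 2)) = 6.0
d((6, -2), (-7, -8)) = 14.3178
d((6, -2), (4, 2)) = 4.4721
d((-7, -8), (4, 2)) = 14.8661

Closest pair: (4, -4) and (6, -2) with distance 2.8284

The closest pair is (4, -4) and (6, -2) with Euclidean distance 2.8284. For 4 points, brute-force pairwise comparison is shown above. For large n, the divide-and-conquer algorithm (sort by x, recurse on halves, check the dividing strip) achieves O(n log n).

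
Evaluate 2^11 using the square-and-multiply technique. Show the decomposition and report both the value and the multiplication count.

Computing 2^11 by squaring (build up from 2^1; each line after the first costs one multiplication):

2^1 = 2
2^2 = (2^1)^2 = 2^2 = 4
2^4 = (2^2)^2 = 4^2 = 16
2^5 = 2 * 2^4 = 2 * 16 = 32
2^10 = (2^5)^2 = 32^2 = 1024
2^11 = 2 * 2^10 = 2 * 1024 = 2048

Result: 2048
Multiplications needed: 5 (5 lines after 2^1)

2^11 = 2048. Using exponentiation by squaring, this requires 5 multiplications. The key idea: if the exponent is even, square the half-power; if odd, multiply by the base once.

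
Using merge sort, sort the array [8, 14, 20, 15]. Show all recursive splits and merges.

Merge sort trace:

Split: [8, 14, 20, 15] -> [8, 14] and [20, 15]
  Split: [8, 14] -> [8] and [14]
  Merge: [8] + [14] -> [8, 14]
  Split: [20, 15] -> [20] and [15]
  Merge: [20] + [15] -> [15, 20]
Merge: [8, 14] + [15, 20] -> [8, 14, 15, 20]

Final sorted array: [8, 14, 15, 20]

The merge sort proceeds by recursively splitting the array and merging sorted halves.
After all merges, the sorted array is [8, 14, 15, 20].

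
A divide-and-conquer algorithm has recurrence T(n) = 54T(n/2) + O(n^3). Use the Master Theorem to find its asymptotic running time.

Master Theorem for T(n) = 54T(n/2) + O(n^3):

a = 54, b = 2, c = 3
log_b(a) = log_2(54) = 5.7549

Case 1: c = 3 < log_2(54) = 5.7549
T(n) = O(n^(log_2 54))

For T(n) = 54T(n/2) + O(n^3): log_2(54) = 5.7549. This is Case 1 of the Master Theorem (c < log_b(a), work dominated by leaves), giving O(n^(log_2 54)).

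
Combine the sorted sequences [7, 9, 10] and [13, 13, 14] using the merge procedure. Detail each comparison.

Merging process:

Compare 7 vs 13: take 7 from left. Merged: [7]
Compare 9 vs 13: take 9 from left. Merged: [7, 9]
Compare 10 vs 13: take 10 from left. Merged: [7, 9, 10]
Append remaining from right: [13, 13, 14]. Merged: [7, 9, 10, 13, 13, 14]

Final merged array: [7, 9, 10, 13, 13, 14]
Total comparisons: 3

The merged array is [7, 9, 10, 13, 13, 14], requiring 3 comparisons. The merge step runs in O(n) time where n is the total number of elements.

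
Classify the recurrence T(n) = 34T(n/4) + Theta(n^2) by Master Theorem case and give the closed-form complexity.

Master Theorem for T(n) = 34T(n/4) + O(n^2):

a = 34, b = 4, c = 2
log_b(a) = log_4(34) = 2.5437

Case 1: c = 2 < log_4(34) = 2.5437
T(n) = O(n^(log_4 34))

For T(n) = 34T(n/4) + O(n^2): log_4(34) = 2.5437. This is Case 1 of the Master Theorem (c < log_b(a), work dominated by leaves), giving O(n^(log_4 34)).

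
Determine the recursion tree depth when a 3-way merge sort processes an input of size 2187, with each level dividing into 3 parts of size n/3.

For divide and conquer with division factor 3:

Problem sizes at each level:
Level 0: 2187
Level 1: 729
Level 2: 243
Level 3: 81
Level 4: 27
Level 5: 9
Level 6: 3
Level 7: 1

The root is level 0 and the size-1 base case is level 7 (the tree spans levels 0 through 7, i.e. 8 levels counting the root), so the depth is the number of divisions: log_3(2187) = 7

The recursion tree depth is log_3(2187) = 7. At each level, the problem size is divided by 3, so it takes 7 divisions to reduce to a base case of size 1. The algorithm makes 3 recursive calls at each level.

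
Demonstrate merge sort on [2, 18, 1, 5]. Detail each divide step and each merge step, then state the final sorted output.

Merge sort trace:

Split: [2, 18, 1, 5] -> [2, 18] and [1, 5]
  Split: [2, 18] -> [2] and [18]
  Merge: [2] + [18] -> [2, 18]
  Split: [1, 5] -> [1] and [5]
  Merge: [1] + [5] -> [1, 5]
Merge: [2, 18] + [1, 5] -> [1, 2, 5, 18]

Final sorted array: [1, 2, 5, 18]

The merge sort proceeds by recursively splitting the array and merging sorted halves.
After all merges, the sorted array is [1, 2, 5, 18].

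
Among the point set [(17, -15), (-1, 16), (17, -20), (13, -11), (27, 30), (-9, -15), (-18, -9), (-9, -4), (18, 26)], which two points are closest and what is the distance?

Computing all pairwise distances among 9 points:

d((17, -15), (-1, 16)) = 35.8469
d((17, -15), (17, -20)) = 5.0 <-- minimum
d((17, -15), (13, -11)) = 5.6569
d((17, -15), (27, 30)) = 46.0977
d((17, -15), (-9, -15)) = 26.0
d((17, -15), (-18, -9)) = 35.5106
d((17, -15), (-9, -4)) = 28.2312
d((17, -15), (18, 26)) = 41.0122
d((-1, 16), (17, -20)) = 40.2492
d((-1, 16), (13, -11)) = 30.4138
d((-1, 16), (27, 30)) = 31.305
d((-1, 16), (-9, -15)) = 32.0156
d((-1, 16), (-18, -9)) = 30.2324
d((-1, 16), (-9, -4)) = 21.5407
d((-1, 16), (18, 26)) = 21.4709
d((17, -20), (13, -11)) = 9.8489
d((17, -20), (27, 30)) = 50.9902
d((17, -20), (-9, -15)) = 26.4764
d((17, -20), (-18, -9)) = 36.6879
d((17, -20), (-9, -4)) = 30.5287
d((17, -20), (18, 26)) = 46.0109
d((13, -11), (27, 30)) = 43.3244
d((13, -11), (-9, -15)) = 22.3607
d((13, -11), (-18, -9)) = 31.0644
d((13, -11), (-9, -4)) = 23.0868
d((13, -11), (18, 26)) = 37.3363
d((27, 30), (-9, -15)) = 57.6281
d((27, 30), (-18, -9)) = 59.5483
d((27, 30), (-9, -4)) = 49.5177
d((27, 30), (18, 26)) = 9.8489
d((-9, -15), (-18, -9)) = 10.8167
d((-9, -15), (-9, -4)) = 11.0
d((-9, -15), (18, 26)) = 49.0918
d((-18, -9), (-9, -4)) = 10.2956
d((-18, -9), (18, 26)) = 50.2096
d((-9, -4), (18, 26)) = 40.3609

Closest pair: (17, -15) and (17, -20) with distance 5.0

The closest pair is (17, -15) and (17, -20) with Euclidean distance 5.0. For 9 points, brute-force pairwise comparison is shown above. For large n, the divide-and-conquer algorithm (sort by x, recurse on halves, check the dividing strip) achieves O(n log n).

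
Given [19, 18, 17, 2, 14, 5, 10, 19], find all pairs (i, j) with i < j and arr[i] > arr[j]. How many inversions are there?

Finding inversions in [19, 18, 17, 2, 14, 5, 10, 19]:

(0, 1): arr[0]=19 > arr[1]=18
(0, 2): arr[0]=19 > arr[2]=17
(0, 3): arr[0]=19 > arr[3]=2
(0, 4): arr[0]=19 > arr[4]=14
(0, 5): arr[0]=19 > arr[5]=5
(0, 6): arr[0]=19 > arr[6]=10
(1, 2): arr[1]=18 > arr[2]=17
(1, 3): arr[1]=18 > arr[3]=2
(1, 4): arr[1]=18 > arr[4]=14
(1, 5): arr[1]=18 > arr[5]=5
(1, 6): arr[1]=18 > arr[6]=10
(2, 3): arr[2]=17 > arr[3]=2
(2, 4): arr[2]=17 > arr[4]=14
(2, 5): arr[2]=17 > arr[5]=5
(2, 6): arr[2]=17 > arr[6]=10
(4, 5): arr[4]=14 > arr[5]=5
(4, 6): arr[4]=14 > arr[6]=10

Total inversions: 17

The array has 17 inversion(s): (0,1), (0,2), (0,3), (0,4), (0,5), (0,6), (1,2), (1,3), (1,4), (1,5), (1,6), (2,3), (2,4), (2,5), (2,6), (4,5), (4,6). Each pair (i,j) satisfies i < j and arr[i] > arr[j].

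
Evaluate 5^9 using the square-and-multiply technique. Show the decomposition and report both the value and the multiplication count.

Computing 5^9 by squaring (build up from 5^1; each line after the first costs one multiplication):

5^1 = 5
5^2 = (5^1)^2 = 5^2 = 25
5^4 = (5^2)^2 = 25^2 = 625
5^8 = (5^4)^2 = 625^2 = 390625
5^9 = 5 * 5^8 = 5 * 390625 = 1953125

Result: 1953125
Multiplications needed: 4 (4 lines after 5^1)

5^9 = 1953125. Using exponentiation by squaring, this requires 4 multiplications. The key idea: if the exponent is even, square the half-power; if odd, multiply by the base once.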